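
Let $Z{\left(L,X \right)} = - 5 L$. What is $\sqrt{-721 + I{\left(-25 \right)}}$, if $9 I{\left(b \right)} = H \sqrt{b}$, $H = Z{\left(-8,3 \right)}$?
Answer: $\frac{\sqrt{-6489 + 200 i}}{3} \approx 0.41375 + 26.855 i$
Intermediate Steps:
$H = 40$ ($H = \left(-5\right) \left(-8\right) = 40$)
$I{\left(b \right)} = \frac{40 \sqrt{b}}{9}$
$\sqrt{-721 + I{\left(-25 \right)}} = \sqrt{-721 + \frac{40 \sqrt{-25}}{9}} = \sqrt{-721 + \frac{40 \cdot 5 i}{9}} = \sqrt{-721 + \frac{200 i}{9}}$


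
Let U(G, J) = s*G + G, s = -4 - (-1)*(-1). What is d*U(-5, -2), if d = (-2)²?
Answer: 80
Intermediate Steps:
s = -5 (s = -4 - 1*1 = -4 - 1 = -5)
U(G, J) = -4*G (U(G, J) = -5*G + G = -4*G)
d = 4
d*U(-5, -2) = 4*(-4*(-5)) = 4*20 = 80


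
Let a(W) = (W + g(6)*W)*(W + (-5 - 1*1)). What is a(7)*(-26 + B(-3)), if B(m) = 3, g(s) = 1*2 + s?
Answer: -1449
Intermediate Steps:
g(s) = 2 + s
a(W) = 9*W*(-6 + W) (a(W) = (W + (2 + 6)*W)*(W + (-5 - 1*1)) = (W + 8*W)*(W + (-5 - 1)) = (9*W)*(W - 6) = (9*W)*(-6 + W) = 9*W*(-6 + W))
a(7)*(-26 + B(-3)) = (9*7*(-6 + 7))*(-26 + 3) = (9*7*1)*(-23) = 63*(-23) = -1449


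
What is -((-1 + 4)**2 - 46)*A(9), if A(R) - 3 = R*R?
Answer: 3108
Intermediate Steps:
A(R) = 3 + R**2 (A(R) = 3 + R*R = 3 + R**2)
-((-1 + 4)**2 - 46)*A(9) = -((-1 + 4)**2 - 46)*(3 + 9**2) = -(3**2 - 46)*(3 + 81) = -(9 - 46)*84 = -(-37)*84 = -1*(-3108) = 3108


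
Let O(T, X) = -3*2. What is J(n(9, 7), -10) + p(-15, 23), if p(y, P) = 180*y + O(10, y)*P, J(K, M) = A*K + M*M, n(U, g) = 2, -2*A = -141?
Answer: -2597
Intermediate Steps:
A = 141/2 (A = -½*(-141) = 141/2 ≈ 70.500)
O(T, X) = -6
J(K, M) = M² + 141*K/2 (J(K, M) = 141*K/2 + M*M = 141*K/2 + M² = M² + 141*K/2)
p(y, P) = -6*P + 180*y (p(y, P) = 180*y - 6*P = -6*P + 180*y)
J(n(9, 7), -10) + p(-15, 23) = ((-10)² + (141/2)*2) + (-6*23 + 180*(-15)) = (100 + 141) + (-138 - 2700) = 241 - 2838 = -2597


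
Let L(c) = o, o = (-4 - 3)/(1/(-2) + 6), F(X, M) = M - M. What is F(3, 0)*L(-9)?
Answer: 0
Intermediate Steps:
F(X, M) = 0
o = -14/11 (o = -7/(1*(-½) + 6) = -7/(-½ + 6) = -7/11/2 = -7*2/11 = -14/11 ≈ -1.2727)
L(c) = -14/11
F(3, 0)*L(-9) = 0*(-14/11) = 0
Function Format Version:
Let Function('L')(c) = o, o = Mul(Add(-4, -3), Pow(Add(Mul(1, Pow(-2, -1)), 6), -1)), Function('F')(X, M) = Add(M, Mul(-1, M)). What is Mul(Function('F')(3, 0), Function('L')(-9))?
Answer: 0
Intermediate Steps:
Function('F')(X, M) = 0
o = Rational(-14, 11) (o = Mul(-7, Pow(Add(Mul(1, Rational(-1, 2)), 6), -1)) = Mul(-7, Pow(Add(Rational(-1, 2), 6), -1)) = Mul(-7, Pow(Rational(11, 2), -1)) = Mul(-7, Rational(2, 11)) = Rational(-14, 11) ≈ -1.2727)
Function('L')(c) = Rational(-14, 11)
Mul(Function('F')(3, 0), Function('L')(-9)) = Mul(0, Rational(-14, 11)) = 0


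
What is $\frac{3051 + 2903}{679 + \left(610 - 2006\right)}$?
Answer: $- \frac{5954}{717} \approx -8.304$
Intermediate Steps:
$\frac{3051 + 2903}{679 + \left(610 - 2006\right)} = \frac{5954}{679 + \left(610 - 2006\right)} = \frac{5954}{679 - 1396} = \frac{5954}{-717} = 5954 \left(- \frac{1}{717}\right) = - \frac{5954}{717}$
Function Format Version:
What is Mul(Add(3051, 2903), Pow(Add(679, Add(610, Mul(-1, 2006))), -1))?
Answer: Rational(-5954, 717) ≈ -8.3040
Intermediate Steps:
Mul(Add(3051, 2903), Pow(Add(679, Add(610, Mul(-1, 2006))), -1)) = Mul(5954, Pow(Add(679, Add(610, -2006)), -1)) = Mul(5954, Pow(Add(679, -1396), -1)) = Mul(5954, Pow(-717, -1)) = Mul(5954, Rational(-1, 717)) = Rational(-5954, 717)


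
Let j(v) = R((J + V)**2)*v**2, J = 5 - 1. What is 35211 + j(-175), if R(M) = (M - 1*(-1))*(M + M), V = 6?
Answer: 618660211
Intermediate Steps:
J = 4
R(M) = 2*M*(1 + M) (R(M) = (M + 1)*(2*M) = (1 + M)*(2*M) = 2*M*(1 + M))
j(v) = 20200*v**2 (j(v) = (2*(4 + 6)**2*(1 + (4 + 6)**2))*v**2 = (2*10**2*(1 + 10**2))*v**2 = (2*100*(1 + 100))*v**2 = (2*100*101)*v**2 = 20200*v**2)
35211 + j(-175) = 35211 + 20200*(-175)**2 = 35211 + 20200*30625 = 35211 + 618625000 = 618660211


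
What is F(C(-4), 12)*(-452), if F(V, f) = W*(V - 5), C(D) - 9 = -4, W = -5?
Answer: 0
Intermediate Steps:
C(D) = 5 (C(D) = 9 - 4 = 5)
F(V, f) = 25 - 5*V (F(V, f) = -5*(V - 5) = -5*(-5 + V) = 25 - 5*V)
F(C(-4), 12)*(-452) = (25 - 5*5)*(-452) = (25 - 25)*(-452) = 0*(-452) = 0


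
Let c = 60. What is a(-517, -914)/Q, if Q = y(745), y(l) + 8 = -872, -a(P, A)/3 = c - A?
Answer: 1461/440 ≈ 3.3205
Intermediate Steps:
a(P, A) = -180 + 3*A (a(P, A) = -3*(60 - A) = -180 + 3*A)
y(l) = -880 (y(l) = -8 - 872 = -880)
Q = -880
a(-517, -914)/Q = (-180 + 3*(-914))/(-880) = (-180 - 2742)*(-1/880) = -2922*(-1/880) = 1461/440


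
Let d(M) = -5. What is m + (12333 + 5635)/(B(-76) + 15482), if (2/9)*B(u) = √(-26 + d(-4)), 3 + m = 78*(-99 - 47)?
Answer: (-102519*√31 + 352674988*I)/(-30964*I + 9*√31) ≈ -11390.0 - 0.0018782*I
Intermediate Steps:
m = -11391 (m = -3 + 78*(-99 - 47) = -3 + 78*(-146) = -3 - 11388 = -11391)
B(u) = 9*I*√31/2 (B(u) = 9*√(-26 - 5)/2 = 9*√(-31)/2 = 9*(I*√31)/2 = 9*I*√31/2)
m + (12333 + 5635)/(B(-76) + 15482) = -11391 + (12333 + 5635)/(9*I*√31/2 + 15482) = -11391 + 17968/(15482 + 9*I*√31/2)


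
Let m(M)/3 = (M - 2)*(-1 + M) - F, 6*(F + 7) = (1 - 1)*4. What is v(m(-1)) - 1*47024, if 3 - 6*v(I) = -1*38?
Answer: -282103/6 ≈ -47017.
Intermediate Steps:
F = -7 (F = -7 + ((1 - 1)*4)/6 = -7 + (0*4)/6 = -7 + (1/6)*0 = -7 + 0 = -7)
m(M) = 21 + 3*(-1 + M)*(-2 + M) (m(M) = 3*((M - 2)*(-1 + M) - 1*(-7)) = 3*((-2 + M)*(-1 + M) + 7) = 3*((-1 + M)*(-2 + M) + 7) = 3*(7 + (-1 + M)*(-2 + M)) = 21 + 3*(-1 + M)*(-2 + M))
v(I) = 41/6 (v(I) = 1/2 - (-1)*38/6 = 1/2 - 1/6*(-38) = 1/2 + 19/3 = 41/6)
v(m(-1)) - 1*47024 = 41/6 - 1*47024 = 41/6 - 47024 = -282103/6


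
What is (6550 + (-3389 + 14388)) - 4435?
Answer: 13114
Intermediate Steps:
(6550 + (-3389 + 14388)) - 4435 = (6550 + 10999) - 4435 = 17549 - 4435 = 13114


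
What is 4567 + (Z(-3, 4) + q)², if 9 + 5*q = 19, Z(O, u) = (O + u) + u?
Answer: 4616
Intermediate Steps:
Z(O, u) = O + 2*u
q = 2 (q = -9/5 + (⅕)*19 = -9/5 + 19/5 = 2)
4567 + (Z(-3, 4) + q)² = 4567 + ((-3 + 2*4) + 2)² = 4567 + ((-3 + 8) + 2)² = 4567 + (5 + 2)² = 4567 + 7² = 4567 + 49 = 4616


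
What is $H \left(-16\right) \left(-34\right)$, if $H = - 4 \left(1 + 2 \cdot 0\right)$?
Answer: $-2176$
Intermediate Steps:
$H = -4$ ($H = - 4 \left(1 + 0\right) = \left(-4\right) 1 = -4$)
$H \left(-16\right) \left(-34\right) = \left(-4\right) \left(-16\right) \left(-34\right) = 64 \left(-34\right) = -2176$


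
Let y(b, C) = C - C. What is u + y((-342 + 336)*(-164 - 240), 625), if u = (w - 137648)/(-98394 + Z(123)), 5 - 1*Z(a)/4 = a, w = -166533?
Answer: 304181/98866 ≈ 3.0767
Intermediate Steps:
Z(a) = 20 - 4*a
y(b, C) = 0
u = 304181/98866 (u = (-166533 - 137648)/(-98394 + (20 - 4*123)) = -304181/(-98394 + (20 - 492)) = -304181/(-98394 - 472) = -304181/(-98866) = -304181*(-1/98866) = 304181/98866 ≈ 3.0767)
u + y((-342 + 336)*(-164 - 240), 625) = 304181/98866 + 0 = 304181/98866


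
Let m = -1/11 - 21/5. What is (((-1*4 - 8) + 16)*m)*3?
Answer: -2832/55 ≈ -51.491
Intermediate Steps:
m = -236/55 (m = -1*1/11 - 21*1/5 = -1/11 - 21/5 = -236/55 ≈ -4.2909)
(((-1*4 - 8) + 16)*m)*3 = (((-1*4 - 8) + 16)*(-236/55))*3 = (((-4 - 8) + 16)*(-236/55))*3 = ((-12 + 16)*(-236/55))*3 = (4*(-236/55))*3 = -944/55*3 = -2832/55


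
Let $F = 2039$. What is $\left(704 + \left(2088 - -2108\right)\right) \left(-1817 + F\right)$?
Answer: $1087800$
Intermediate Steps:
$\left(704 + \left(2088 - -2108\right)\right) \left(-1817 + F\right) = \left(704 + \left(2088 - -2108\right)\right) \left(-1817 + 2039\right) = \left(704 + \left(2088 + 2108\right)\right) 222 = \left(704 + 4196\right) 222 = 4900 \cdot 222 = 1087800$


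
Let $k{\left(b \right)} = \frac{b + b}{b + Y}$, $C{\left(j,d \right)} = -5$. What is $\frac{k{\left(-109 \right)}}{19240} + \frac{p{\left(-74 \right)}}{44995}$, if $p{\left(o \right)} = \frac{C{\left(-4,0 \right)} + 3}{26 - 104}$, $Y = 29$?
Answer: $\frac{2954513}{20776891200} \approx 0.0001422$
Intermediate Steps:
$p{\left(o \right)} = \frac{1}{39}$ ($p{\left(o \right)} = \frac{-5 + 3}{26 - 104} = - \frac{2}{-78} = \left(-2\right) \left(- \frac{1}{78}\right) = \frac{1}{39}$)
$k{\left(b \right)} = \frac{2 b}{29 + b}$ ($k{\left(b \right)} = \frac{b + b}{b + 29} = \frac{2 b}{29 + b}$)
$\frac{k{\left(-109 \right)}}{19240} + \frac{p{\left(-74 \right)}}{44995} = \frac{2 \left(-109\right) \frac{1}{29 - 109}}{19240} + \frac{1}{39 \cdot 44995} = 2 \left(-109\right) \frac{1}{-80} \cdot \frac{1}{19240} + \frac{1}{39} \cdot \frac{1}{44995} = 2 \left(-109\right) \left(- \frac{1}{80}\right) \frac{1}{19240} + \frac{1}{1754805} = \frac{109}{40} \cdot \frac{1}{19240} + \frac{1}{1754805} = \frac{109}{769600} + \frac{1}{1754805} = \frac{2954513}{20776891200}$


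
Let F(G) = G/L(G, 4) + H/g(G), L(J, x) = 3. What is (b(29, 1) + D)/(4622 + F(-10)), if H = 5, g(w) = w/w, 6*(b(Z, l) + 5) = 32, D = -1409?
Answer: -4226/13871 ≈ -0.30466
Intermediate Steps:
b(Z, l) = ⅓ (b(Z, l) = -5 + (⅙)*32 = -5 + 16/3 = ⅓)
g(w) = 1
F(G) = 5 + G/3 (F(G) = G/3 + 5/1 = G*(⅓) + 5*1 = G/3 + 5 = 5 + G/3)
(b(29, 1) + D)/(4622 + F(-10)) = (⅓ - 1409)/(4622 + (5 + (⅓)*(-10))) = -4226/(3*(4622 + (5 - 10/3))) = -4226/(3*(4622 + 5/3)) = -4226/(3*13871/3) = -4226/3*3/13871 = -4226/13871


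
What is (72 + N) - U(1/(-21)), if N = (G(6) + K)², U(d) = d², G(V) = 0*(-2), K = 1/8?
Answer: 2032505/28224 ≈ 72.013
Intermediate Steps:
K = ⅛ ≈ 0.12500
G(V) = 0
N = 1/64 (N = (0 + ⅛)² = (⅛)² = 1/64 ≈ 0.015625)
(72 + N) - U(1/(-21)) = (72 + 1/64) - (1/(-21))² = 4609/64 - (-1/21)² = 4609/64 - 1*1/441 = 4609/64 - 1/441 = 2032505/28224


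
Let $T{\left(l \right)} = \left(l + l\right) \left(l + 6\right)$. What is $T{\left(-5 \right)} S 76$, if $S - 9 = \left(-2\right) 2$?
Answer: $-3800$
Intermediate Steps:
$S = 5$ ($S = 9 - 4 = 5$)
$T{\left(l \right)} = 2 l \left(6 + l\right)$
$T{\left(-5 \right)} S 76 = 2 \left(-5\right) \left(6 - 5\right) 5 \cdot 76 = 2 \left(-5\right) 1 \cdot 5 \cdot 76 = \left(-10\right) 5 \cdot 76 = \left(-50\right) 76 = -3800$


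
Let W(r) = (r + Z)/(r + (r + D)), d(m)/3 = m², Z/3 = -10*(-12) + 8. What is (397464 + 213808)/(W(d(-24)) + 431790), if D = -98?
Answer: 513162844/362488233 ≈ 1.4157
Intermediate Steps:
Z = 384 (Z = 3*(-10*(-12) + 8) = 3*(120 + 8) = 3*128 = 384)
d(m) = 3*m²
W(r) = (384 + r)/(-98 + 2*r) (W(r) = (r + 384)/(r + (r - 98)) = (384 + r)/(r + (-98 + r)) = (384 + r)/(-98 + 2*r))
(397464 + 213808)/(W(d(-24)) + 431790) = (397464 + 213808)/((384 + 3*(-24)²)/(2*(-49 + 3*(-24)²)) + 431790) = 611272/((384 + 3*576)/(2*(-49 + 3*576)) + 431790) = 611272/((384 + 1728)/(2*(-49 + 1728)) + 431790) = 611272/((½)*2112/1679 + 431790) = 611272/((½)*(1/1679)*2112 + 431790) = 611272/(1056/1679 + 431790) = 611272/(724976466/1679) = 611272*(1679/724976466) = 513162844/362488233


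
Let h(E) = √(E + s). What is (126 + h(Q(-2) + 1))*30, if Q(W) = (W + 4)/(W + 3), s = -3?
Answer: 3780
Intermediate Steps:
Q(W) = (4 + W)/(3 + W)
h(E) = √(-3 + E) (h(E) = √(E - 3) = √(-3 + E))
(126 + h(Q(-2) + 1))*30 = (126 + √(-3 + ((4 - 2)/(3 - 2) + 1)))*30 = (126 + √(-3 + (2/1 + 1)))*30 = (126 + √(-3 + (1*2 + 1)))*30 = (126 + √(-3 + (2 + 1)))*30 = (126 + √(-3 + 3))*30 = (126 + √0)*30 = (126 + 0)*30 = 126*30 = 3780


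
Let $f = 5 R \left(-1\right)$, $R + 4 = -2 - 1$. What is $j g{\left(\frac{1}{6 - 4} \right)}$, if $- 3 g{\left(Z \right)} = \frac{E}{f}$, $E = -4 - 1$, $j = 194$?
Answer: $\frac{194}{21} \approx 9.2381$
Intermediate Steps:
$E = -5$
$R = -7$ ($R = -4 - 3 = -7$)
$f = 35$ ($f = 5 \left(-7\right) \left(-1\right) = \left(-35\right) \left(-1\right) = 35$)
$g{\left(Z \right)} = \frac{1}{21}$ ($g{\left(Z \right)} = - \frac{\left(-5\right) \frac{1}{35}}{3} = \left(- \frac{1}{3}\right) \left(- \frac{1}{7}\right) = \frac{1}{21}$)
$j g{\left(\frac{1}{6 - 4} \right)} = 194 \cdot \frac{1}{21} = \frac{194}{21}$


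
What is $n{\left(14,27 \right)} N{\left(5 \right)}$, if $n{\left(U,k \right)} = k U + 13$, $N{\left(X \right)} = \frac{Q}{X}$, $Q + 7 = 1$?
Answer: $- \frac{2346}{5} \approx -469.2$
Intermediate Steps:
$Q = -6$ ($Q = -7 + 1 = -6$)
$N{\left(X \right)} = - \frac{6}{X}$
$n{\left(U,k \right)} = 13 + U k$ ($n{\left(U,k \right)} = U k + 13 = 13 + U k$)
$n{\left(14,27 \right)} N{\left(5 \right)} = \left(13 + 14 \cdot 27\right) \left(- \frac{6}{5}\right) = \left(13 + 378\right) \left(\left(-6\right) \frac{1}{5}\right) = 391 \left(- \frac{6}{5}\right) = - \frac{2346}{5}$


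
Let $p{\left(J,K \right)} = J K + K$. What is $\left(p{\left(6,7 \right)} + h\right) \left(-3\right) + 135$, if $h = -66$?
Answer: $186$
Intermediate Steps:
$p{\left(J,K \right)} = K + J K$
$\left(p{\left(6,7 \right)} + h\right) \left(-3\right) + 135 = \left(7 \left(1 + 6\right) - 66\right) \left(-3\right) + 135 = \left(7 \cdot 7 - 66\right) \left(-3\right) + 135 = \left(49 - 66\right) \left(-3\right) + 135 = \left(-17\right) \left(-3\right) + 135 = 51 + 135 = 186$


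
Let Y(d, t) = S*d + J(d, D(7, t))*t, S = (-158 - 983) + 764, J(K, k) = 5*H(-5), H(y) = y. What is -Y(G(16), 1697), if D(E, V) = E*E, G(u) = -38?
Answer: 28099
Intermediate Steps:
D(E, V) = E²
J(K, k) = -25 (J(K, k) = 5*(-5) = -25)
S = -377 (S = -1141 + 764 = -377)
Y(d, t) = -377*d - 25*t
-Y(G(16), 1697) = -(-377*(-38) - 25*1697) = -(14326 - 42425) = -1*(-28099) = 28099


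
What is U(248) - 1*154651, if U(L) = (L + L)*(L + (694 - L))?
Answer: 189573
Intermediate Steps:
U(L) = 1388*L (U(L) = (2*L)*694 = 1388*L)
U(248) - 1*154651 = 1388*248 - 1*154651 = 344224 - 154651 = 189573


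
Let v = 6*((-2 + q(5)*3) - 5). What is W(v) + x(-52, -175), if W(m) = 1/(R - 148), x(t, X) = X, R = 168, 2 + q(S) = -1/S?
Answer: -3499/20 ≈ -174.95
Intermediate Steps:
q(S) = -2 - 1/S
v = -408/5 (v = 6*((-2 + (-2 - 1/5)*3) - 5) = 6*((-2 + (-2 - 1*⅕)*3) - 5) = 6*((-2 + (-2 - ⅕)*3) - 5) = 6*((-2 - 11/5*3) - 5) = 6*((-2 - 33/5) - 5) = 6*(-43/5 - 5) = 6*(-68/5) = -408/5 ≈ -81.600)
W(m) = 1/20 (W(m) = 1/(168 - 148) = 1/20)
W(v) + x(-52, -175) = 1/20 - 175 = -3499/20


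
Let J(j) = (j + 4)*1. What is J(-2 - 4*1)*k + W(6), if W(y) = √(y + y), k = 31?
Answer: -62 + 2*√3 ≈ -58.536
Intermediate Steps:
W(y) = √2*√y (W(y) = √(2*y) = √2*√y)
J(j) = 4 + j (J(j) = (4 + j)*1 = 4 + j)
J(-2 - 4*1)*k + W(6) = (4 + (-2 - 4*1))*31 + √2*√6 = (4 + (-2 - 4))*31 + 2*√3 = (4 - 6)*31 + 2*√3 = -2*31 + 2*√3 = -62 + 2*√3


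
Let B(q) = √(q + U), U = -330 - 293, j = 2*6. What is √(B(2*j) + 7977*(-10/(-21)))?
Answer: √(186130 + 49*I*√599)/7 ≈ 61.633 + 0.19855*I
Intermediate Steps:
j = 12
U = -623
B(q) = √(-623 + q) (B(q) = √(q - 623) = √(-623 + q))
√(B(2*j) + 7977*(-10/(-21))) = √(√(-623 + 2*12) + 7977*(-10/(-21))) = √(√(-623 + 24) + 7977*(-10*(-1/21))) = √(√(-599) + 7977*(10/21)) = √(I*√599 + 26590/7) = √(26590/7 + I*√599)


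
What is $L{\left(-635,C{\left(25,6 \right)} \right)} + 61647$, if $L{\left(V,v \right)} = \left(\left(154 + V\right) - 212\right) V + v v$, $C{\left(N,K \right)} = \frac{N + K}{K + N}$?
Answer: $501703$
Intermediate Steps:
$C{\left(N,K \right)} = 1$ ($C{\left(N,K \right)} = \frac{K + N}{K + N} = 1$)
$L{\left(V,v \right)} = v^{2} + V \left(-58 + V\right)$ ($L{\left(V,v \right)} = \left(-58 + V\right) V + v^{2} = V \left(-58 + V\right) + v^{2} = v^{2} + V \left(-58 + V\right)$)
$L{\left(-635,C{\left(25,6 \right)} \right)} + 61647 = \left(\left(-635\right)^{2} + 1^{2} - -36830\right) + 61647 = \left(403225 + 1 + 36830\right) + 61647 = 440056 + 61647 = 501703$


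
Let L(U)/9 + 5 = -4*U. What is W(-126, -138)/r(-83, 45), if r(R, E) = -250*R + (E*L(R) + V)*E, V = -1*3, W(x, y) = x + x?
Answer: -126/2990095 ≈ -4.2139e-5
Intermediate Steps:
W(x, y) = 2*x
V = -3
L(U) = -45 - 36*U (L(U) = -45 + 9*(-4*U) = -45 - 36*U)
r(R, E) = -250*R + E*(-3 + E*(-45 - 36*R)) (r(R, E) = -250*R + (E*(-45 - 36*R) - 3)*E = -250*R + (-3 + E*(-45 - 36*R))*E = -250*R + E*(-3 + E*(-45 - 36*R)))
W(-126, -138)/r(-83, 45) = (2*(-126))/(-250*(-83) - 3*45 - 9*45²*(5 + 4*(-83))) = -252/(20750 - 135 - 9*2025*(5 - 332)) = -252/(20750 - 135 - 9*2025*(-327)) = -252/(20750 - 135 + 5959575) = -252/5980190 = -252*1/5980190 = -126/2990095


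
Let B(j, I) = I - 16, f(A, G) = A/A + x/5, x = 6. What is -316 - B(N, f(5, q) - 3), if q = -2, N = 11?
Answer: -1496/5 ≈ -299.20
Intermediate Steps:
f(A, G) = 11/5 (f(A, G) = A/A + 6/5 = 1 + 6*(1/5) = 1 + 6/5 = 11/5)
B(j, I) = -16 + I
-316 - B(N, f(5, q) - 3) = -316 - (-16 + (11/5 - 3)) = -316 - (-16 - 4/5) = -316 - 1*(-84/5) = -316 + 84/5 = -1496/5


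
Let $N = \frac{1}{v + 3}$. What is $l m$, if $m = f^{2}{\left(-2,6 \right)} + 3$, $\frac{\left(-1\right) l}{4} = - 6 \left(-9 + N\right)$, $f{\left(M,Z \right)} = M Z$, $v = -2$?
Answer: $-28224$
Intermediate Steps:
$N = 1$ ($N = \frac{1}{-2 + 3} = 1^{-1} = 1$)
$l = -192$ ($l = - 4 \left(- 6 \left(-9 + 1\right)\right) = - 4 \left(\left(-6\right) \left(-8\right)\right) = \left(-4\right) 48 = -192$)
$m = 147$ ($m = \left(\left(-2\right) 6\right)^{2} + 3 = \left(-12\right)^{2} + 3 = 144 + 3 = 147$)
$l m = \left(-192\right) 147 = -28224$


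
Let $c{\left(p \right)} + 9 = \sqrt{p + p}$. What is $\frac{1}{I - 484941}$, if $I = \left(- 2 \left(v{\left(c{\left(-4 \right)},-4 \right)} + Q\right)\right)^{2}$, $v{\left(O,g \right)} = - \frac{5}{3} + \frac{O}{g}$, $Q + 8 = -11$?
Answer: $- \frac{36 i}{2652 \sqrt{2} + 17409107 i} \approx -2.0679 \cdot 10^{-6} - 4.4549 \cdot 10^{-10} i$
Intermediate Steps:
$c{\left(p \right)} = -9 + \sqrt{2} \sqrt{p}$ ($c{\left(p \right)} = -9 + \sqrt{p + p} = -9 + \sqrt{2 p} = -9 + \sqrt{2} \sqrt{p}$)
$Q = -19$ ($Q = -8 - 11 = -19$)
$v{\left(O,g \right)} = - \frac{5}{3} + \frac{O}{g}$ ($v{\left(O,g \right)} = \left(-5\right) \frac{1}{3} + \frac{O}{g} = - \frac{5}{3} + \frac{O}{g}$)
$I = \left(\frac{221}{6} + i \sqrt{2}\right)^{2}$ ($I = \left(- 2 \left(\left(- \frac{5}{3} + \frac{-9 + \sqrt{2} \sqrt{-4}}{-4}\right) - 19\right)\right)^{2} = \left(- 2 \left(\left(- \frac{5}{3} + \left(-9 + \sqrt{2} \cdot 2 i\right) \left(- \frac{1}{4}\right)\right) - 19\right)\right)^{2} = \left(- 2 \left(\left(- \frac{5}{3} + \left(-9 + 2 i \sqrt{2}\right) \left(- \frac{1}{4}\right)\right) - 19\right)\right)^{2} = \left(- 2 \left(\left(- \frac{5}{3} + \left(\frac{9}{4} - \frac{i \sqrt{2}}{2}\right)\right) - 19\right)\right)^{2} = \left(- 2 \left(\left(\frac{7}{12} - \frac{i \sqrt{2}}{2}\right) - 19\right)\right)^{2} = \left(- 2 \left(- \frac{221}{12} - \frac{i \sqrt{2}}{2}\right)\right)^{2} = \left(\frac{221}{6} + i \sqrt{2}\right)^{2} \approx 1354.7 + 104.18 i$)
$\frac{1}{I - 484941} = \frac{1}{\left(\frac{48769}{36} + \frac{221 i \sqrt{2}}{3}\right) - 484941} = \frac{1}{- \frac{17409107}{36} + \frac{221 i \sqrt{2}}{3}}$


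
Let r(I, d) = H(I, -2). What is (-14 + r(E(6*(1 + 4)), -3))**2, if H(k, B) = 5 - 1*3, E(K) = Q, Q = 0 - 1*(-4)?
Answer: 144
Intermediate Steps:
Q = 4 (Q = 0 + 4 = 4)
E(K) = 4
H(k, B) = 2 (H(k, B) = 5 - 3 = 2)
r(I, d) = 2
(-14 + r(E(6*(1 + 4)), -3))**2 = (-14 + 2)**2 = (-12)**2 = 144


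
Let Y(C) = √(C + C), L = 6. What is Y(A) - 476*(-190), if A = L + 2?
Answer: 90444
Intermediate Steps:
A = 8 (A = 6 + 2 = 8)
Y(C) = √2*√C (Y(C) = √(2*C) = √2*√C)
Y(A) - 476*(-190) = √2*√8 - 476*(-190) = √2*(2*√2) + 90440 = 4 + 90440 = 90444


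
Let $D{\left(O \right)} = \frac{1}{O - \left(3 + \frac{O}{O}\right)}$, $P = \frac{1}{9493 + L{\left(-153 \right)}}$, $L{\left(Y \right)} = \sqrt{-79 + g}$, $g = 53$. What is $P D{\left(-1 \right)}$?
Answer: $\frac{i}{5 \left(\sqrt{26} - 9493 i\right)} \approx -2.1068 \cdot 10^{-5} + 1.1316 \cdot 10^{-8} i$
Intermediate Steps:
$L{\left(Y \right)} = i \sqrt{26}$ ($L{\left(Y \right)} = \sqrt{-79 + 53} = \sqrt{-26} = i \sqrt{26}$)
$P = \frac{1}{9493 + i \sqrt{26}} \approx 0.00010534 - 5.66 \cdot 10^{-8} i$
$D{\left(O \right)} = \frac{1}{-4 + O}$ ($D{\left(O \right)} = \frac{1}{O - 4} = \frac{1}{-4 + O}$)
$P D{\left(-1 \right)} = \frac{\frac{9493}{90117075} - \frac{i \sqrt{26}}{90117075}}{-4 - 1} = \frac{\frac{9493}{90117075} - \frac{i \sqrt{26}}{90117075}}{-5} = \left(\frac{9493}{90117075} - \frac{i \sqrt{26}}{90117075}\right) \left(- \frac{1}{5}\right) = - \frac{9493}{450585375} + \frac{i \sqrt{26}}{450585375}$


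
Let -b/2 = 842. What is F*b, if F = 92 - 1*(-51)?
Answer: -240812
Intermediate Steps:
b = -1684 (b = -2*842 = -1684)
F = 143 (F = 92 + 51 = 143)
F*b = 143*(-1684) = -240812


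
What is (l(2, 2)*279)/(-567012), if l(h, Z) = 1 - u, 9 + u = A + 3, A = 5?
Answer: -93/94502 ≈ -0.00098411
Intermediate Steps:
u = -1 (u = -9 + (5 + 3) = -9 + 8 = -1)
l(h, Z) = 2 (l(h, Z) = 1 - 1*(-1) = 1 + 1 = 2)
(l(2, 2)*279)/(-567012) = (2*279)/(-567012) = 558*(-1/567012) = -93/94502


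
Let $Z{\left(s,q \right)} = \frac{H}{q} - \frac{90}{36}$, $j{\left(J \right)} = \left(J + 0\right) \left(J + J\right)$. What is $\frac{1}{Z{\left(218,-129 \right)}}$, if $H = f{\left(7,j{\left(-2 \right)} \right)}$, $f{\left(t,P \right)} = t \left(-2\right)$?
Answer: $- \frac{258}{617} \approx -0.41815$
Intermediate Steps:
$j{\left(J \right)} = 2 J^{2}$ ($j{\left(J \right)} = J 2 J = 2 J^{2}$)
$f{\left(t,P \right)} = - 2 t$
$H = -14$ ($H = \left(-2\right) 7 = -14$)
$Z{\left(s,q \right)} = - \frac{5}{2} - \frac{14}{q}$ ($Z{\left(s,q \right)} = - \frac{14}{q} - \frac{90}{36} = - \frac{14}{q} - \frac{5}{2} = - \frac{5}{2} - \frac{14}{q}$)
$\frac{1}{Z{\left(218,-129 \right)}} = \frac{1}{- \frac{5}{2} - \frac{14}{-129}} = \frac{1}{- \frac{5}{2} - - \frac{14}{129}} = \frac{1}{- \frac{5}{2} + \frac{14}{129}} = \frac{1}{- \frac{617}{258}} = - \frac{258}{617}$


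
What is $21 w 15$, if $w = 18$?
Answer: $5670$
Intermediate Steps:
$21 w 15 = 21 \cdot 18 \cdot 15 = 378 \cdot 15 = 5670$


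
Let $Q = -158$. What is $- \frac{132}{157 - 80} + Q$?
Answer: $- \frac{1118}{7} \approx -159.71$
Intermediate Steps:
$- \frac{132}{157 - 80} + Q = - \frac{132}{157 - 80} - 158 = - \frac{132}{77} - 158 = \left(-132\right) \frac{1}{77} - 158 = - \frac{12}{7} - 158 = - \frac{1118}{7}$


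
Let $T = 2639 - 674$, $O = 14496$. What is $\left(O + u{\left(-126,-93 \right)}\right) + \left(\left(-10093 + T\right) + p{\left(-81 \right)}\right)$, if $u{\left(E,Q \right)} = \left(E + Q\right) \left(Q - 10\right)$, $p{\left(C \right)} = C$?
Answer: $28844$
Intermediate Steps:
$T = 1965$ ($T = 2639 - 674 = 1965$)
$u{\left(E,Q \right)} = \left(-10 + Q\right) \left(E + Q\right)$ ($u{\left(E,Q \right)} = \left(E + Q\right) \left(-10 + Q\right) = \left(-10 + Q\right) \left(E + Q\right)$)
$\left(O + u{\left(-126,-93 \right)}\right) + \left(\left(-10093 + T\right) + p{\left(-81 \right)}\right) = \left(14496 - \left(-13908 - 8649\right)\right) + \left(\left(-10093 + 1965\right) - 81\right) = \left(14496 + \left(8649 + 1260 + 930 + 11718\right)\right) - 8209 = \left(14496 + 22557\right) - 8209 = 37053 - 8209 = 28844$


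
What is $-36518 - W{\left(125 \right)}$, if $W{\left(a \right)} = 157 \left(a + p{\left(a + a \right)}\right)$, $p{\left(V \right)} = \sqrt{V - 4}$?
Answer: $-56143 - 157 \sqrt{246} \approx -58605.0$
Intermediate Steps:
$p{\left(V \right)} = \sqrt{-4 + V}$
$W{\left(a \right)} = 157 a + 157 \sqrt{-4 + 2 a}$ ($W{\left(a \right)} = 157 \left(a + \sqrt{-4 + \left(a + a\right)}\right) = 157 \left(a + \sqrt{-4 + 2 a}\right) = 157 a + 157 \sqrt{-4 + 2 a}$)
$-36518 - W{\left(125 \right)} = -36518 - \left(157 \cdot 125 + 157 \sqrt{-4 + 2 \cdot 125}\right) = -36518 - \left(19625 + 157 \sqrt{-4 + 250}\right) = -36518 - \left(19625 + 157 \sqrt{246}\right) = -56143 - 157 \sqrt{246}$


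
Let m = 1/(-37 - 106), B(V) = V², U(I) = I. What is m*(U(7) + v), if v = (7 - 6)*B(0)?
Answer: -7/143 ≈ -0.048951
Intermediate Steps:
m = -1/143 (m = 1/(-143) = -1/143 ≈ -0.0069930)
v = 0 (v = (7 - 6)*0² = 1*0 = 0)
m*(U(7) + v) = -(7 + 0)/143 = -1/143*7 = -7/143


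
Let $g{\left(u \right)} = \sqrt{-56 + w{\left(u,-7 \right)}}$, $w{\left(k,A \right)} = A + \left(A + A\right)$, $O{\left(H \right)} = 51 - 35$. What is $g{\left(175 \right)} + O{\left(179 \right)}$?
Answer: $16 + i \sqrt{77} \approx 16.0 + 8.775 i$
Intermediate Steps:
$O{\left(H \right)} = 16$ ($O{\left(H \right)} = 51 - 35 = 16$)
$w{\left(k,A \right)} = 3 A$ ($w{\left(k,A \right)} = A + 2 A = 3 A$)
$g{\left(u \right)} = i \sqrt{77}$ ($g{\left(u \right)} = \sqrt{-56 + 3 \left(-7\right)} = \sqrt{-56 - 21} = \sqrt{-77} = i \sqrt{77}$)
$g{\left(175 \right)} + O{\left(179 \right)} = i \sqrt{77} + 16 = 16 + i \sqrt{77}$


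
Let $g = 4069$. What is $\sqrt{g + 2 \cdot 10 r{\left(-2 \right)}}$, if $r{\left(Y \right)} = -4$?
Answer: $\sqrt{3989} \approx 63.159$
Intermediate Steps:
$\sqrt{g + 2 \cdot 10 r{\left(-2 \right)}} = \sqrt{4069 + 2 \cdot 10 \left(-4\right)} = \sqrt{4069 + 20 \left(-4\right)} = \sqrt{4069 - 80} = \sqrt{3989}$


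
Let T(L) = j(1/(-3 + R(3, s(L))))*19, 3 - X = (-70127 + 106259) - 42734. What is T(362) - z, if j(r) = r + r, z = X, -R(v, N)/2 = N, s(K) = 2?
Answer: -46273/7 ≈ -6610.4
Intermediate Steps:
X = 6605 (X = 3 - ((-70127 + 106259) - 42734) = 3 - (36132 - 42734) = 3 - 1*(-6602) = 3 + 6602 = 6605)
R(v, N) = -2*N
z = 6605
j(r) = 2*r
T(L) = -38/7 (T(L) = (2/(-3 - 2*2))*19 = (2/(-3 - 4))*19 = (2/(-7))*19 = (2*(-⅐))*19 = -2/7*19 = -38/7)
T(362) - z = -38/7 - 1*6605 = -38/7 - 6605 = -46273/7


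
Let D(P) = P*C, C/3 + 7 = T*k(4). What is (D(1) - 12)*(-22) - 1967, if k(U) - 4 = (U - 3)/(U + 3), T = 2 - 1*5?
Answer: -2945/7 ≈ -420.71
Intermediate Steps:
T = -3 (T = 2 - 5 = -3)
k(U) = 4 + (-3 + U)/(3 + U) (k(U) = 4 + (U - 3)/(U + 3) = 4 + (-3 + U)/(3 + U))
C = -408/7 (C = -21 + 3*(-3*(9 + 5*4)/(3 + 4)) = -21 + 3*(-3*(9 + 20)/7) = -21 + 3*(-3*29/7) = -21 + 3*(-87/7) = -21 - 261/7 = -408/7 ≈ -58.286)
D(P) = -408*P/7 (D(P) = P*(-408/7) = -408*P/7)
(D(1) - 12)*(-22) - 1967 = (-408/7*1 - 12)*(-22) - 1967 = (-408/7 - 12)*(-22) - 1967 = -492/7*(-22) - 1967 = 10824/7 - 1967 = -2945/7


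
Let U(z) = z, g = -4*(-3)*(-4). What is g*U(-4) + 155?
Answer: 347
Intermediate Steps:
g = -48 (g = 12*(-4) = -48)
g*U(-4) + 155 = -48*(-4) + 155 = 192 + 155 = 347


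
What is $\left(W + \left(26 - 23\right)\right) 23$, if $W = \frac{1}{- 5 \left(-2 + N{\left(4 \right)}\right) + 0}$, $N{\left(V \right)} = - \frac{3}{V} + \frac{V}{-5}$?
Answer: $\frac{4991}{71} \approx 70.296$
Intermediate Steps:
$N{\left(V \right)} = - \frac{3}{V} - \frac{V}{5}$ ($N{\left(V \right)} = - \frac{3}{V} + V \left(- \frac{1}{5}\right) = - \frac{3}{V} - \frac{V}{5}$)
$W = \frac{4}{71}$ ($W = \frac{1}{- 5 \left(-2 - \left(\frac{4}{5} + \frac{3}{4}\right)\right) + 0} = \frac{1}{- 5 \left(-2 - \frac{31}{20}\right) + 0} = \frac{1}{\left(-5\right) \left(- \frac{71}{20}\right) + 0} = \frac{1}{\frac{71}{4} + 0} = \frac{1}{\frac{71}{4}} = \frac{4}{71} \approx 0.056338$)
$\left(W + \left(26 - 23\right)\right) 23 = \left(\frac{4}{71} + \left(26 - 23\right)\right) 23 = \left(\frac{4}{71} + 3\right) 23 = \frac{217}{71} \cdot 23 = \frac{4991}{71}$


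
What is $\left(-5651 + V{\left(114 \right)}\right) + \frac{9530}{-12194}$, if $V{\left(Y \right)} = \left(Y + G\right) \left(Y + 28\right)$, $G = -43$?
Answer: $\frac{27011042}{6097} \approx 4430.2$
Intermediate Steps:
$V{\left(Y \right)} = \left(-43 + Y\right) \left(28 + Y\right)$ ($V{\left(Y \right)} = \left(Y - 43\right) \left(Y + 28\right) = \left(-43 + Y\right) \left(28 + Y\right)$)
$\left(-5651 + V{\left(114 \right)}\right) + \frac{9530}{-12194} = \left(-5651 - \left(2914 - 12996\right)\right) + \frac{9530}{-12194} = \left(-5651 - -10082\right) + 9530 \left(- \frac{1}{12194}\right) = \left(-5651 + 10082\right) - \frac{4765}{6097} = 4431 - \frac{4765}{6097} = \frac{27011042}{6097}$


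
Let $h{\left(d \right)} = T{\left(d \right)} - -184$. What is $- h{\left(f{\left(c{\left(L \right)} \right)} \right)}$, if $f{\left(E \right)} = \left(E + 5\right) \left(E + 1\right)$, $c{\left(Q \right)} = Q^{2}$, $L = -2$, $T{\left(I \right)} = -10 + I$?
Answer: $-219$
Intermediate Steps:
$f{\left(E \right)} = \left(1 + E\right) \left(5 + E\right)$ ($f{\left(E \right)} = \left(5 + E\right) \left(1 + E\right) = \left(1 + E\right) \left(5 + E\right)$)
$h{\left(d \right)} = 174 + d$ ($h{\left(d \right)} = \left(-10 + d\right) - -184 = \left(-10 + d\right) + 184 = 174 + d$)
$- h{\left(f{\left(c{\left(L \right)} \right)} \right)} = - (174 + \left(5 + \left(\left(-2\right)^{2}\right)^{2} + 6 \left(-2\right)^{2}\right)) = - (174 + \left(5 + 4^{2} + 6 \cdot 4\right)) = - (174 + \left(5 + 16 + 24\right)) = - (174 + 45) = \left(-1\right) 219 = -219$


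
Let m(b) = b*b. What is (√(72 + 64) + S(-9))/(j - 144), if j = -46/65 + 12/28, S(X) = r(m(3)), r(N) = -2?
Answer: 910/65647 - 910*√34/65647 ≈ -0.066967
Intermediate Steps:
m(b) = b²
S(X) = -2
j = -127/455 (j = -46*1/65 + 12*(1/28) = -46/65 + 3/7 = -127/455 ≈ -0.27912)
(√(72 + 64) + S(-9))/(j - 144) = (√(72 + 64) - 2)/(-127/455 - 144) = (√136 - 2)/(-65647/455) = -455*(2*√34 - 2)/65647 = -455*(-2 + 2*√34)/65647 = 910/65647 - 910*√34/65647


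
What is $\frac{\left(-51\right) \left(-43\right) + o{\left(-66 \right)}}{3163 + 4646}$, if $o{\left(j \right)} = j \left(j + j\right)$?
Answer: $\frac{3635}{2603} \approx 1.3965$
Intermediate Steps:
$o{\left(j \right)} = 2 j^{2}$ ($o{\left(j \right)} = j 2 j = 2 j^{2}$)
$\frac{\left(-51\right) \left(-43\right) + o{\left(-66 \right)}}{3163 + 4646} = \frac{\left(-51\right) \left(-43\right) + 2 \left(-66\right)^{2}}{3163 + 4646} = \frac{2193 + 2 \cdot 4356}{7809} = \left(2193 + 8712\right) \frac{1}{7809} = 10905 \cdot \frac{1}{7809} = \frac{3635}{2603}$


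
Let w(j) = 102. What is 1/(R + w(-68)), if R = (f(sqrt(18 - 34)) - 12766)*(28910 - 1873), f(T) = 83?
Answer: -1/342910169 ≈ -2.9162e-9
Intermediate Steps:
R = -342910271 (R = (83 - 12766)*(28910 - 1873) = -12683*27037 = -342910271)
1/(R + w(-68)) = 1/(-342910271 + 102) = 1/(-342910169) = -1/342910169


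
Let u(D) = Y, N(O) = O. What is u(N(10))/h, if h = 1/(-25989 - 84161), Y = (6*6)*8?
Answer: -31723200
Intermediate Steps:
Y = 288 (Y = 36*8 = 288)
u(D) = 288
h = -1/110150 (h = 1/(-110150) = -1/110150 ≈ -9.0785e-6)
u(N(10))/h = 288/(-1/110150) = 288*(-110150) = -31723200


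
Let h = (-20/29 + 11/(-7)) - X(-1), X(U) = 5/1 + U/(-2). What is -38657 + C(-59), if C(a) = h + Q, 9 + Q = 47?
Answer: -15682465/406 ≈ -38627.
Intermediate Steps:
X(U) = 5 - U/2 (X(U) = 5*1 + U*(-1/2) = 5 - U/2)
Q = 38 (Q = -9 + 47 = 38)
h = -3151/406 (h = (-20/29 + 11/(-7)) - (5 - 1/2*(-1)) = (-20*1/29 + 11*(-1/7)) - (5 + 1/2) = (-20/29 - 11/7) - 1*11/2 = -459/203 - 11/2 = -3151/406 ≈ -7.7611)
C(a) = 12277/406 (C(a) = -3151/406 + 38 = 12277/406)
-38657 + C(-59) = -38657 + 12277/406 = -15682465/406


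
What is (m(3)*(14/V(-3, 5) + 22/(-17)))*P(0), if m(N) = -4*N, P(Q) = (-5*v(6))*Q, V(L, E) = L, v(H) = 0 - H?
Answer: 0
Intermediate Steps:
v(H) = -H
P(Q) = 30*Q (P(Q) = (-(-5)*6)*Q = (-5*(-6))*Q = 30*Q)
(m(3)*(14/V(-3, 5) + 22/(-17)))*P(0) = ((-4*3)*(14/(-3) + 22/(-17)))*(30*0) = -12*(14*(-1/3) + 22*(-1/17))*0 = -12*(-14/3 - 22/17)*0 = -12*(-304/51)*0 = (1216/17)*0 = 0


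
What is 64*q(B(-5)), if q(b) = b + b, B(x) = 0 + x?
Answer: -640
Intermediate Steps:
B(x) = x
q(b) = 2*b
64*q(B(-5)) = 64*(2*(-5)) = 64*(-10) = -640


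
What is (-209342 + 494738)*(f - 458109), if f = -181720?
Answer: -182604637284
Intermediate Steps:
(-209342 + 494738)*(f - 458109) = (-209342 + 494738)*(-181720 - 458109) = 285396*(-639829) = -182604637284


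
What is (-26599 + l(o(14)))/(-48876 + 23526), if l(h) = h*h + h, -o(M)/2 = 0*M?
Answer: 26599/25350 ≈ 1.0493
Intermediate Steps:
o(M) = 0 (o(M) = -0*M = -2*0 = 0)
l(h) = h + h**2 (l(h) = h**2 + h = h + h**2)
(-26599 + l(o(14)))/(-48876 + 23526) = (-26599 + 0*(1 + 0))/(-48876 + 23526) = (-26599 + 0*1)/(-25350) = (-26599 + 0)*(-1/25350) = -26599*(-1/25350) = 26599/25350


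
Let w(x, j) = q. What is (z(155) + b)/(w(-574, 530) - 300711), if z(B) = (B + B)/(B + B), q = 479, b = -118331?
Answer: 59165/150116 ≈ 0.39413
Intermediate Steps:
w(x, j) = 479
z(B) = 1 (z(B) = (2*B)/((2*B)) = (2*B)*(1/(2*B)) = 1)
(z(155) + b)/(w(-574, 530) - 300711) = (1 - 118331)/(479 - 300711) = -118330/(-300232) = -118330*(-1/300232) = 59165/150116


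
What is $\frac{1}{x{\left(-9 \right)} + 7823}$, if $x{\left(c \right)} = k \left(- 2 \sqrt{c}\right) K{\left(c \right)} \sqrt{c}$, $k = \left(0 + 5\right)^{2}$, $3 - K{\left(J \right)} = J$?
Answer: $\frac{1}{13223} \approx 7.5626 \cdot 10^{-5}$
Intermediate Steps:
$K{\left(J \right)} = 3 - J$
$k = 25$ ($k = 5^{2} = 25$)
$x{\left(c \right)} = - 50 c \left(3 - c\right)$ ($x{\left(c \right)} = 25 \left(- 2 \sqrt{c}\right) \left(3 - c\right) \sqrt{c} = - 50 \sqrt{c} \sqrt{c} \left(3 - c\right) = - 50 c \left(3 - c\right)$)
$\frac{1}{x{\left(-9 \right)} + 7823} = \frac{1}{50 \left(-9\right) \left(-3 - 9\right) + 7823} = \frac{1}{50 \left(-9\right) \left(-12\right) + 7823} = \frac{1}{5400 + 7823} = \frac{1}{13223}$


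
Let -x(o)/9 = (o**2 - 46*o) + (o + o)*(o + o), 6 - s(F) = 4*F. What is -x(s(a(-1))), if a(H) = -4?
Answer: 12672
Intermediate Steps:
s(F) = 6 - 4*F
x(o) = -45*o**2 + 414*o (x(o) = -9*((o**2 - 46*o) + (o + o)*(o + o)) = -9*((o**2 - 46*o) + (2*o)*(2*o)) = -9*((o**2 - 46*o) + 4*o**2) = -9*(-46*o + 5*o**2) = -45*o**2 + 414*o)
-x(s(a(-1))) = -9*(6 - 4*(-4))*(46 - 5*(6 - 4*(-4))) = -9*(6 + 16)*(46 - 5*(6 + 16)) = -9*22*(46 - 5*22) = -9*22*(46 - 110) = -9*22*(-64) = -1*(-12672) = 12672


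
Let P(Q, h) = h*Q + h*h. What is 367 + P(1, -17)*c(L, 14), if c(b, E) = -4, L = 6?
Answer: -721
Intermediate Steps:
P(Q, h) = h² + Q*h (P(Q, h) = Q*h + h² = h² + Q*h)
367 + P(1, -17)*c(L, 14) = 367 - 17*(1 - 17)*(-4) = 367 - 17*(-16)*(-4) = 367 + 272*(-4) = 367 - 1088 = -721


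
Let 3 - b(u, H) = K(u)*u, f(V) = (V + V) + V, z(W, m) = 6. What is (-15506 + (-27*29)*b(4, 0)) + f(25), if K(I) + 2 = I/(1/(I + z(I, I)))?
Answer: 101236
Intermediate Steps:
f(V) = 3*V (f(V) = 2*V + V = 3*V)
K(I) = -2 + I*(6 + I) (K(I) = -2 + I/(1/(I + 6)) = -2 + I/(1/(6 + I)) = -2 + I*(6 + I))
b(u, H) = 3 - u*(-2 + u² + 6*u) (b(u, H) = 3 - (-2 + u² + 6*u)*u = 3 - u*(-2 + u² + 6*u))
(-15506 + (-27*29)*b(4, 0)) + f(25) = (-15506 + (-27*29)*(3 - 1*4*(-2 + 4² + 6*4))) + 3*25 = (-15506 - 783*(3 - 1*4*(-2 + 16 + 24))) + 75 = (-15506 - 783*(3 - 1*4*38)) + 75 = (-15506 - 783*(3 - 152)) + 75 = (-15506 - 783*(-149)) + 75 = (-15506 + 116667) + 75 = 101161 + 75 = 101236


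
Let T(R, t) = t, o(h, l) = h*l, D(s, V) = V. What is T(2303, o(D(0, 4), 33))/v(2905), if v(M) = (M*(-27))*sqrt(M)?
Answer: -44*sqrt(2905)/75951225 ≈ -3.1224e-5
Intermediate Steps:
v(M) = -27*M**(3/2) (v(M) = (-27*M)*sqrt(M) = -27*M**(3/2))
T(2303, o(D(0, 4), 33))/v(2905) = (4*33)/((-78435*sqrt(2905))) = 132/((-78435*sqrt(2905))) = 132*(-sqrt(2905)/227853675) = -44*sqrt(2905)/75951225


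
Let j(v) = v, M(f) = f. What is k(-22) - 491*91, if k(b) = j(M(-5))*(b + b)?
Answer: -44461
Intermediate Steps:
k(b) = -10*b (k(b) = -5*(b + b) = -10*b)
k(-22) - 491*91 = -10*(-22) - 491*91 = 220 - 44681 = -44461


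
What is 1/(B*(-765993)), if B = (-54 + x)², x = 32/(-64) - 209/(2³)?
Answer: -64/318672237825 ≈ -2.0083e-10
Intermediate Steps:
x = -213/8 (x = 32*(-1/64) - 209/8 = -½ - 209*⅛ = -½ - 209/8 = -213/8 ≈ -26.625)
B = 416025/64 (B = (-54 - 213/8)² = (-645/8)² = 416025/64 ≈ 6500.4)
1/(B*(-765993)) = 1/((416025/64)*(-765993)) = (64/416025)*(-1/765993) = -64/318672237825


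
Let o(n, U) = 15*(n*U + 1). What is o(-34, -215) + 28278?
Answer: 137943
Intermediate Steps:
o(n, U) = 15 + 15*U*n (o(n, U) = 15*(U*n + 1) = 15*(1 + U*n) = 15 + 15*U*n)
o(-34, -215) + 28278 = (15 + 15*(-215)*(-34)) + 28278 = (15 + 109650) + 28278 = 109665 + 28278 = 137943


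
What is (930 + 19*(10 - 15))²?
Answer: 697225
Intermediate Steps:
(930 + 19*(10 - 15))² = (930 + 19*(-5))² = (930 - 95)² = 835² = 697225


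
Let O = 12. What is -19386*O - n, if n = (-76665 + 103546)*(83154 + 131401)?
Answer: -5767685587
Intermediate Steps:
n = 5767452955 (n = 26881*214555 = 5767452955)
-19386*O - n = -19386*12 - 1*5767452955 = -232632 - 5767452955 = -5767685587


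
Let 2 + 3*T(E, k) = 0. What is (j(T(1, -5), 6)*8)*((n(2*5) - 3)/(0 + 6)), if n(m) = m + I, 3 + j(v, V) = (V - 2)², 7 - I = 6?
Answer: 416/3 ≈ 138.67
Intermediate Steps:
I = 1 (I = 7 - 1*6 = 7 - 6 = 1)
T(E, k) = -⅔ (T(E, k) = -⅔ + (⅓)*0 = -⅔ + 0 = -⅔)
j(v, V) = -3 + (-2 + V)² (j(v, V) = -3 + (V - 2)² = -3 + (-2 + V)²)
n(m) = 1 + m (n(m) = m + 1 = 1 + m)
(j(T(1, -5), 6)*8)*((n(2*5) - 3)/(0 + 6)) = ((-3 + (-2 + 6)²)*8)*(((1 + 2*5) - 3)/(0 + 6)) = ((-3 + 4²)*8)*(((1 + 10) - 3)/6) = ((-3 + 16)*8)*((11 - 3)*(⅙)) = (13*8)*(8*(⅙)) = 104*(4/3) = 416/3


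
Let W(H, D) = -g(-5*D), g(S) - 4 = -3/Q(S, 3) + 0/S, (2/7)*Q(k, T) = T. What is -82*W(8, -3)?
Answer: 2132/7 ≈ 304.57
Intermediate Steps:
Q(k, T) = 7*T/2
g(S) = 26/7 (g(S) = 4 + (-3/((7/2)*3) + 0/S) = 4 + (-3/21/2 + 0) = 4 + (-3*2/21 + 0) = 4 + (-2/7 + 0) = 4 - 2/7 = 26/7)
W(H, D) = -26/7 (W(H, D) = -1*26/7 = -26/7)
-82*W(8, -3) = -82*(-26/7) = 2132/7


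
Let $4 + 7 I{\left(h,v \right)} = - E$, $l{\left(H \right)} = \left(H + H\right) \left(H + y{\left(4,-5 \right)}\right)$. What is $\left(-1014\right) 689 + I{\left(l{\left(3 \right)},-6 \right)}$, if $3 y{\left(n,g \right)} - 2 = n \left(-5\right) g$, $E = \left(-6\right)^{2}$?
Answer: $- \frac{4890562}{7} \approx -6.9865 \cdot 10^{5}$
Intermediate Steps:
$E = 36$
$y{\left(n,g \right)} = \frac{2}{3} - \frac{5 g n}{3}$ ($y{\left(n,g \right)} = \frac{2}{3} + \frac{n \left(-5\right) g}{3} = \frac{2}{3} + \frac{- 5 n g}{3} = \frac{2}{3} + \frac{\left(-5\right) g n}{3} = \frac{2}{3} - \frac{5 g n}{3}$)
$l{\left(H \right)} = 2 H \left(34 + H\right)$ ($l{\left(H \right)} = \left(H + H\right) \left(H - \left(- \frac{2}{3} - \frac{100}{3}\right)\right) = 2 H \left(H + \left(\frac{2}{3} + \frac{100}{3}\right)\right) = 2 H \left(H + 34\right) = 2 H \left(34 + H\right)$)
$I{\left(h,v \right)} = - \frac{40}{7}$ ($I{\left(h,v \right)} = - \frac{4}{7} + \frac{\left(-1\right) 36}{7} = - \frac{4}{7} + \frac{1}{7} \left(-36\right) = - \frac{4}{7} - \frac{36}{7} = - \frac{40}{7}$)
$\left(-1014\right) 689 + I{\left(l{\left(3 \right)},-6 \right)} = \left(-1014\right) 689 - \frac{40}{7} = -698646 - \frac{40}{7} = - \frac{4890562}{7}$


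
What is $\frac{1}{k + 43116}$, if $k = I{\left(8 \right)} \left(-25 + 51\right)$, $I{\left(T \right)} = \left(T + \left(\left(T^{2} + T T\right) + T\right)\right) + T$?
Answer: $\frac{1}{47068} \approx 2.1246 \cdot 10^{-5}$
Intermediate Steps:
$I{\left(T \right)} = 2 T^{2} + 3 T$ ($I{\left(T \right)} = \left(T + \left(\left(T^{2} + T^{2}\right) + T\right)\right) + T = \left(T + \left(2 T^{2} + T\right)\right) + T = \left(T + \left(T + 2 T^{2}\right)\right) + T = \left(2 T + 2 T^{2}\right) + T = 2 T^{2} + 3 T$)
$k = 3952$ ($k = 8 \left(3 + 2 \cdot 8\right) \left(-25 + 51\right) = 8 \left(3 + 16\right) 26 = 8 \cdot 19 \cdot 26 = 152 \cdot 26 = 3952$)
$\frac{1}{k + 43116} = \frac{1}{3952 + 43116} = \frac{1}{47068}$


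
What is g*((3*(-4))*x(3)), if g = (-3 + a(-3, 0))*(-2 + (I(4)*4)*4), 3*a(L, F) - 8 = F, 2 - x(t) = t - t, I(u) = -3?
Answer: -400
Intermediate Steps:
x(t) = 2 (x(t) = 2 - (t - t) = 2 - 1*0 = 2 + 0 = 2)
a(L, F) = 8/3 + F/3
g = 50/3 (g = (-3 + (8/3 + (⅓)*0))*(-2 - 3*4*4) = (-3 + (8/3 + 0))*(-2 - 12*4) = (-3 + 8/3)*(-2 - 48) = -⅓*(-50) = 50/3 ≈ 16.667)
g*((3*(-4))*x(3)) = 50*((3*(-4))*2)/3 = 50*(-12*2)/3 = (50/3)*(-24) = -400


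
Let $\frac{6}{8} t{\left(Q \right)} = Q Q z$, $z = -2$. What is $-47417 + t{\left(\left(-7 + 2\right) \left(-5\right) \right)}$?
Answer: $- \frac{147251}{3} \approx -49084.0$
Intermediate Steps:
$t{\left(Q \right)} = - \frac{8 Q^{2}}{3}$ ($t{\left(Q \right)} = \frac{4 Q Q \left(-2\right)}{3} = \frac{4 Q^{2} \left(-2\right)}{3} = \frac{4 \left(- 2 Q^{2}\right)}{3} = - \frac{8 Q^{2}}{3}$)
$-47417 + t{\left(\left(-7 + 2\right) \left(-5\right) \right)} = -47417 - \frac{8 \left(\left(-7 + 2\right) \left(-5\right)\right)^{2}}{3} = -47417 - \frac{8 \left(\left(-5\right) \left(-5\right)\right)^{2}}{3} = -47417 - \frac{8 \cdot 25^{2}}{3} = -47417 - \frac{5000}{3} = - \frac{147251}{3}$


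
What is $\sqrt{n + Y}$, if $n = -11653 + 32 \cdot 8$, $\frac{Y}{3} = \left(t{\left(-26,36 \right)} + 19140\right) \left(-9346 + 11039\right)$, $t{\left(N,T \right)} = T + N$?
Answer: $3 \sqrt{10805717} \approx 9861.6$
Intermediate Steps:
$t{\left(N,T \right)} = N + T$
$Y = 97262850$ ($Y = 3 \left(\left(-26 + 36\right) + 19140\right) \left(-9346 + 11039\right) = 3 \left(10 + 19140\right) 1693 = 3 \cdot 19150 \cdot 1693 = 3 \cdot 32420950 = 97262850$)
$n = -11397$ ($n = -11653 + 256 = -11397$)
$\sqrt{n + Y} = \sqrt{-11397 + 97262850} = \sqrt{97251453} = 3 \sqrt{10805717}$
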